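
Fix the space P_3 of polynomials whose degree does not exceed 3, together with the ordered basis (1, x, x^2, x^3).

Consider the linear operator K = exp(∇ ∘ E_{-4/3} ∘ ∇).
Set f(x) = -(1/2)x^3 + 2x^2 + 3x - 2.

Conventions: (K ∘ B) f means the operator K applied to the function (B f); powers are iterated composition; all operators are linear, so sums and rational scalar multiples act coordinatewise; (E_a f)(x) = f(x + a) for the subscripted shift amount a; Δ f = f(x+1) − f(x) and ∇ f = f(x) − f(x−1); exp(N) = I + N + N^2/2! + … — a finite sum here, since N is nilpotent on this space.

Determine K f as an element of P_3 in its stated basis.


the result is g(x) = -(1/2)x^3 + 2x^2 + 9

order-1 term: -3x + 11
the series for exp(∇ ∘ E_{-4/3} ∘ ∇) f terminates at order 1
exp(∇ ∘ E_{-4/3} ∘ ∇) f = -(1/2)x^3 + 2x^2 + 9


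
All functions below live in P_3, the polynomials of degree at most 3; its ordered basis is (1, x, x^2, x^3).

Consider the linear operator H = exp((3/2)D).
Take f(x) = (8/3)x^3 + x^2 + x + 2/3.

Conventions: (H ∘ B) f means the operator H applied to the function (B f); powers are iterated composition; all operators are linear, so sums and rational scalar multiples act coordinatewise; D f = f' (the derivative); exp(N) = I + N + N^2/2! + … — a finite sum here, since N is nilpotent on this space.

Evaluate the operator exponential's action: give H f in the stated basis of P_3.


the image equals g(x) = (8/3)x^3 + 13x^2 + 22x + 161/12

order-1 term: 12x^2 + 3x + 3/2
order-2 term: 18x + 9/4
order-3 term: 9
the series for exp((3/2)D) f terminates at order 3
exp((3/2)D) f = (8/3)x^3 + 13x^2 + 22x + 161/12


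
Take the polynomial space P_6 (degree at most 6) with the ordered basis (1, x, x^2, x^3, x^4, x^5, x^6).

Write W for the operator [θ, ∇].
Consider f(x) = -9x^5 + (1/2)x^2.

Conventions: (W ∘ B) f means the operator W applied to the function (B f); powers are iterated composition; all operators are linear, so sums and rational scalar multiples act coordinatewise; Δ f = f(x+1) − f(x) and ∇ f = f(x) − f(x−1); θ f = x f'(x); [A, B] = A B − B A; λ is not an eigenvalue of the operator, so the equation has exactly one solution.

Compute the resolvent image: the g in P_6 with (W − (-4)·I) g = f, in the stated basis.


the result is g(x) = -(9/4)x^5 - (45/16)x^4 + (135/16)x^3 - (127/64)x^2 - (1387/128)x + 2361/512

write g with unknown coordinates in the stated basis and equate coefficients in (W − (-4)·I) g = f
solving from the highest basis element down gives g = -(9/4)x^5 - (45/16)x^4 + (135/16)x^3 - (127/64)x^2 - (1387/128)x + 2361/512
check: W g = (45/4)x^4 - (135/4)x^3 + (135/16)x^2 + (1387/32)x - 2361/128
so W g − (-4)·g = -9x^5 + (1/2)x^2 = f ✓


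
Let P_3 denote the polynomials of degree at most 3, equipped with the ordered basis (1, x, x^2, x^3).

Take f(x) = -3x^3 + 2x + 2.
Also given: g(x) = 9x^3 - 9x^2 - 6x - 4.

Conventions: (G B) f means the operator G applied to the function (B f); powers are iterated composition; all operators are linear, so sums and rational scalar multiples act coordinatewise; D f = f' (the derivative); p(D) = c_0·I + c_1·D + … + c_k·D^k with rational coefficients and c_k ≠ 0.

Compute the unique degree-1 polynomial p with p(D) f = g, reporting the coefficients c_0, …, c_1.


c_0 = -3, c_1 = 1

D^0 f = -3x^3 + 2x + 2
D^1 f = -9x^2 + 2
matching coefficients of g against c_0 f + c_1 Df + … from the top degree down determines the c_i
solution: c_0 = -3, c_1 = 1


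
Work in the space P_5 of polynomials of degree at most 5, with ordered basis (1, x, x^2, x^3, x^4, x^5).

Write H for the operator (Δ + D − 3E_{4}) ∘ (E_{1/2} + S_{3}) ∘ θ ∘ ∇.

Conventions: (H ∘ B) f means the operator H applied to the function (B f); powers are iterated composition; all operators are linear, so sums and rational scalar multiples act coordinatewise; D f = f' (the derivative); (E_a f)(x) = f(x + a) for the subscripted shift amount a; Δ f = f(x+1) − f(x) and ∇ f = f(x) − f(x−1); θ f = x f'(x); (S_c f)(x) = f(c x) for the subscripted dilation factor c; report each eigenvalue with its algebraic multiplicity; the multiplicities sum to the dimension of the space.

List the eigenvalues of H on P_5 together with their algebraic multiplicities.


image of 1: 0
image of x: 0
image of x^2: -24x - 83
image of x^3: -180x^2 - 1182x - 2760
image of x^4: -1008x^3 - 9774x^2 - 45375x - 119027/2
image of x^5: -4920x^4 - 63200x^3 - 439035x^2 - (2287645/2)x - 1113650
the matrix is upper triangular; its diagonal is (0, 0, 0, 0, 0, 0)
for a triangular matrix the eigenvalues are the diagonal entries, with algebraic multiplicity their repetition count

λ = 0 (multiplicity 6)


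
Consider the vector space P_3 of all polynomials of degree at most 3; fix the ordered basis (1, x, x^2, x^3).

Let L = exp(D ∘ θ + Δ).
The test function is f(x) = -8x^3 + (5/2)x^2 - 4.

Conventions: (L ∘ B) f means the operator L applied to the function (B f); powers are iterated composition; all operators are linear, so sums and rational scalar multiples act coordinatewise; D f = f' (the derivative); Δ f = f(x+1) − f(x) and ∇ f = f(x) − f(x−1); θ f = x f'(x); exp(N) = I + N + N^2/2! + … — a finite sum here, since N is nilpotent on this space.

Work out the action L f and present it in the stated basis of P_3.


order-1 term: -96x^2 - 9x - 11/2
order-2 term: -288x - 57
order-3 term: -192
the series for exp(D ∘ θ + Δ) f terminates at order 3
exp(D ∘ θ + Δ) f = -8x^3 - (187/2)x^2 - 297x - 517/2

the image equals g(x) = -8x^3 - (187/2)x^2 - 297x - 517/2


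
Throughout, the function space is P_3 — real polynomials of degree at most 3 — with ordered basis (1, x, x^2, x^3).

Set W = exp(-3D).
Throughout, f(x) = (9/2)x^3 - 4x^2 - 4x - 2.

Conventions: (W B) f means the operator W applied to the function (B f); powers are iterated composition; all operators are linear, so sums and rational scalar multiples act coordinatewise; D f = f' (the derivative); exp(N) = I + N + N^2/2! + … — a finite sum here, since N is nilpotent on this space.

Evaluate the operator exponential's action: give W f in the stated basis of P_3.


the result is g(x) = (9/2)x^3 - (89/2)x^2 + (283/2)x - 295/2

order-1 term: -(81/2)x^2 + 24x + 12
order-2 term: (243/2)x - 36
order-3 term: -243/2
the series for exp(-3D) f terminates at order 3
exp(-3D) f = (9/2)x^3 - (89/2)x^2 + (283/2)x - 295/2


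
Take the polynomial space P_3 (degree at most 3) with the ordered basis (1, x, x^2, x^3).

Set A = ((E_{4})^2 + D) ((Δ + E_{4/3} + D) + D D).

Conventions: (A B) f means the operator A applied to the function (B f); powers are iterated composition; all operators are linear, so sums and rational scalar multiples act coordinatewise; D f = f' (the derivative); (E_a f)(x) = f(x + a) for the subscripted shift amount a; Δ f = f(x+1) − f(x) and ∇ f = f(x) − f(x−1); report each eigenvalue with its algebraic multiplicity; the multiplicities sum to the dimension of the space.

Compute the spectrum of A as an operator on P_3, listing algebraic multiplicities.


λ = 1 (multiplicity 4)

image of 1: 1
image of x: x + 37/3
image of x^2: x^2 + (74/3)x + 1159/9
image of x^3: x^3 + 37x^2 + (1159/3)x + 34678/27
the matrix is upper triangular; its diagonal is (1, 1, 1, 1)
for a triangular matrix the eigenvalues are the diagonal entries, with algebraic multiplicity their repetition count


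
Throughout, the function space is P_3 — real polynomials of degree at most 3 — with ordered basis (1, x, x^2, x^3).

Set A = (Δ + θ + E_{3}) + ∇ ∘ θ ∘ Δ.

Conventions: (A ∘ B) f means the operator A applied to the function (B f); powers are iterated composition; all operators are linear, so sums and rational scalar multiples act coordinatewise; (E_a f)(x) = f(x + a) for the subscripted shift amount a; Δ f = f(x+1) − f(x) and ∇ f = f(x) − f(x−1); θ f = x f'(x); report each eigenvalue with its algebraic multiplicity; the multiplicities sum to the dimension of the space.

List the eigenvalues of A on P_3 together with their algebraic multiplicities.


λ = 1 (multiplicity 1), λ = 2 (multiplicity 1), λ = 3 (multiplicity 1), λ = 4 (multiplicity 1)

image of 1: 1
image of x: 2x + 4
image of x^2: 3x^2 + 8x + 12
image of x^3: 4x^3 + 12x^2 + 42x + 25
the matrix is upper triangular; its diagonal is (1, 2, 3, 4)
for a triangular matrix the eigenvalues are the diagonal entries, with algebraic multiplicity their repetition count


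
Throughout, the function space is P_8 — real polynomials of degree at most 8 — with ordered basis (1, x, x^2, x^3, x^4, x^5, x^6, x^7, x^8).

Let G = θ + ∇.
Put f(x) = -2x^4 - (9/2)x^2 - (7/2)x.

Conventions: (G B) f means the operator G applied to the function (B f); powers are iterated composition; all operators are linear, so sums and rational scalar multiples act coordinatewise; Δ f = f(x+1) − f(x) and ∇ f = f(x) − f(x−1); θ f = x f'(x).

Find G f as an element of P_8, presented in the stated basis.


g(x) = -8x^4 - 8x^3 + 3x^2 - (41/2)x + 3

θ f = -8x^4 - 9x^2 - (7/2)x
∇ f = -8x^3 + 12x^2 - 17x + 3
(θ + ∇) f = -8x^4 - 8x^3 + 3x^2 - (41/2)x + 3


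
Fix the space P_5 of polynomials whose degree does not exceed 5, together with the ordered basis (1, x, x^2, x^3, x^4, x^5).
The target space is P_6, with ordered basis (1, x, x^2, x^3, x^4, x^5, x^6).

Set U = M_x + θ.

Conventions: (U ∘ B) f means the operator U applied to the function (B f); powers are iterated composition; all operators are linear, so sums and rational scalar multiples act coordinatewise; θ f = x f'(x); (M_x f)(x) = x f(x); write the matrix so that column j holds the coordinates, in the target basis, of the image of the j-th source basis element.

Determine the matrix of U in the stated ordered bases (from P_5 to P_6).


the matrix is [[0, 0, 0, 0, 0, 0]; [1, 1, 0, 0, 0, 0]; [0, 1, 2, 0, 0, 0]; [0, 0, 1, 3, 0, 0]; [0, 0, 0, 1, 4, 0]; [0, 0, 0, 0, 1, 5]; [0, 0, 0, 0, 0, 1]] (rows listed top to bottom)

image of 1: x
image of x: x^2 + x
image of x^2: x^3 + 2x^2
image of x^3: x^4 + 3x^3
image of x^4: x^5 + 4x^4
image of x^5: x^6 + 5x^5
each image's coordinates form column j of the matrix


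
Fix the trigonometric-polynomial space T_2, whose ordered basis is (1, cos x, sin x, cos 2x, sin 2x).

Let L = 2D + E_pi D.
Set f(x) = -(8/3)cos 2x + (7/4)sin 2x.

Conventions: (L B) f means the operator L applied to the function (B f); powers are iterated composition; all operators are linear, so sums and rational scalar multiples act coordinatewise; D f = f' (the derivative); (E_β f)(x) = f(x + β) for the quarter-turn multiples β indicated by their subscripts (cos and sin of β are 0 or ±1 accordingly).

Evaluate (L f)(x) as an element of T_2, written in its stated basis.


D f = (7/2)cos 2x + (16/3)sin 2x
(2D) f = 7cos 2x + (32/3)sin 2x
D f = (7/2)cos 2x + (16/3)sin 2x
E_pi D f = (7/2)cos 2x + (16/3)sin 2x
(2D + E_pi D) f = (21/2)cos 2x + 16sin 2x

the result is g(x) = (21/2)cos 2x + 16sin 2x


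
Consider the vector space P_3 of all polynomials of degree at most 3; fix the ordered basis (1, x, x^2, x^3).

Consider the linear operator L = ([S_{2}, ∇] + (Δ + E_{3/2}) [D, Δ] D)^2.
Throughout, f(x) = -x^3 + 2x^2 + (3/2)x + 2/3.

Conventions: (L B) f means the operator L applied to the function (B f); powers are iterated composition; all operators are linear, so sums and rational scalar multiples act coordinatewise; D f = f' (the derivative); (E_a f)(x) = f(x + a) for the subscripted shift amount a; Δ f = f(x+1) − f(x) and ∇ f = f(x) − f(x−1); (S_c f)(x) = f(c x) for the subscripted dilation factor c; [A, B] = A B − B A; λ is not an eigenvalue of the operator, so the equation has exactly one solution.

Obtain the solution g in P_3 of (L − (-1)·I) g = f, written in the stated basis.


the result is g(x) = -x^3 + 2x^2 + (99/2)x - 184/3

write g with unknown coordinates in the stated basis and equate coefficients in (L − (-1)·I) g = f
solving from the highest basis element down gives g = -x^3 + 2x^2 + (99/2)x - 184/3
check: L g = -48x + 62
so L g − (-1)·g = -x^3 + 2x^2 + (3/2)x + 2/3 = f ✓


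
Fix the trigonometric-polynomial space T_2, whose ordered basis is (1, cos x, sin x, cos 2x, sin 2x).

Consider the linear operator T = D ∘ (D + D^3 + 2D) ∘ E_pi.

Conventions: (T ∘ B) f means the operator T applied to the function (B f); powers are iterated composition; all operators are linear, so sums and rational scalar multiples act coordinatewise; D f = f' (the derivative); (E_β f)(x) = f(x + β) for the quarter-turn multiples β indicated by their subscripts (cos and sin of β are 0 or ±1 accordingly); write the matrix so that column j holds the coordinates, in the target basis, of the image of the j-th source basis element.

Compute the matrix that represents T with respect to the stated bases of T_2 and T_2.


image of 1: 0
image of cos x: 2cos x
image of sin x: 2sin x
image of cos 2x: 4cos 2x
image of sin 2x: 4sin 2x
each image's coordinates form column j of the matrix

the matrix is [[0, 0, 0, 0, 0]; [0, 2, 0, 0, 0]; [0, 0, 2, 0, 0]; [0, 0, 0, 4, 0]; [0, 0, 0, 0, 4]] (rows listed top to bottom)


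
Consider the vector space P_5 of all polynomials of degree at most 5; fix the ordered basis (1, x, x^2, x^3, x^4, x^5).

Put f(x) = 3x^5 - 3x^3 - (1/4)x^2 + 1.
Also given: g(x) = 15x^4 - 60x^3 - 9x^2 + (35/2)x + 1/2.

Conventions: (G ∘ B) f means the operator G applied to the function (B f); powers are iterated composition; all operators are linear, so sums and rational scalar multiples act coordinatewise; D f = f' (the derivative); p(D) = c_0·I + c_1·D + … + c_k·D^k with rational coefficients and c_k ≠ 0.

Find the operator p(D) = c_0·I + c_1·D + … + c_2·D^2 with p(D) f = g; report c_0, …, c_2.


p(D) = D − D^2, i.e. c_0 = 0, c_1 = 1, c_2 = -1

D^0 f = 3x^5 - 3x^3 - (1/4)x^2 + 1
D^1 f = 15x^4 - 9x^2 - (1/2)x
D^2 f = 60x^3 - 18x - 1/2
matching coefficients of g against c_0 f + c_1 Df + … from the top degree down determines the c_i
solution: c_0 = 0, c_1 = 1, c_2 = -1


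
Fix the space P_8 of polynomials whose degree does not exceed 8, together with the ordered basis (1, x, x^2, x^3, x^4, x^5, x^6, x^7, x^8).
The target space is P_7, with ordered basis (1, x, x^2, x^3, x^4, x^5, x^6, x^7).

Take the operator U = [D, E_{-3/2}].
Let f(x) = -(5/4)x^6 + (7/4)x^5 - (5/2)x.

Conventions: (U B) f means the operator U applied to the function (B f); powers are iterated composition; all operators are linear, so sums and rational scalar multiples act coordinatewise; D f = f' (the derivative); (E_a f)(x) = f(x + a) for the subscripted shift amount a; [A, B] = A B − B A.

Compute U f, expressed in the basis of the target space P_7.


the result is g(x) = 0

E_{-3/2} f = -(5/4)x^6 + 13x^5 - (885/16)x^4 + (495/4)x^3 - (9855/64)x^2 + (395/4)x - 6087/256
D E_{-3/2} f = -(15/2)x^5 + 65x^4 - (885/4)x^3 + (1485/4)x^2 - (9855/32)x + 395/4
D f = -(15/2)x^5 + (35/4)x^4 - 5/2
E_{-3/2} D f = -(15/2)x^5 + 65x^4 - (885/4)x^3 + (1485/4)x^2 - (9855/32)x + 395/4
[D, E_{-3/2}] f = 0


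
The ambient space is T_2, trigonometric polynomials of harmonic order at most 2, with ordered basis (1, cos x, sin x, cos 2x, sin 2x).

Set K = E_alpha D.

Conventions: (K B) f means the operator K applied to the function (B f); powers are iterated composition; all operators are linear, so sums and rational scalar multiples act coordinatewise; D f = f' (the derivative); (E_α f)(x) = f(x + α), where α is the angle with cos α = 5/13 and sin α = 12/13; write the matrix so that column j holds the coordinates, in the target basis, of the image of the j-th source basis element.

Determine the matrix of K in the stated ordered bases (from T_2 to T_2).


the matrix is [[0, 0, 0, 0, 0]; [0, -12/13, 5/13, 0, 0]; [0, -5/13, -12/13, 0, 0]; [0, 0, 0, -240/169, -238/169]; [0, 0, 0, 238/169, -240/169]] (rows listed top to bottom)

image of 1: 0
image of cos x: -(12/13)cos x - (5/13)sin x
image of sin x: (5/13)cos x - (12/13)sin x
image of cos 2x: -(240/169)cos 2x + (238/169)sin 2x
image of sin 2x: -(238/169)cos 2x - (240/169)sin 2x
each image's coordinates form column j of the matrix


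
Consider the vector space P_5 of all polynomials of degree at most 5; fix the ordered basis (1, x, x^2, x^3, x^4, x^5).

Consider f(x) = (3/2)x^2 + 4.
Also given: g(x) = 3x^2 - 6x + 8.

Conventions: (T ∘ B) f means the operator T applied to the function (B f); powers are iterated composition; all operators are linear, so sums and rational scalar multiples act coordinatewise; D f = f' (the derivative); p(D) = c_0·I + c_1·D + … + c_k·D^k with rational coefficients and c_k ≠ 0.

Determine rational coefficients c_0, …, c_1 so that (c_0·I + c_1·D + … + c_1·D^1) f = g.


c_0 = 2, c_1 = -2

D^0 f = (3/2)x^2 + 4
D^1 f = 3x
matching coefficients of g against c_0 f + c_1 Df + … from the top degree down determines the c_i
solution: c_0 = 2, c_1 = -2


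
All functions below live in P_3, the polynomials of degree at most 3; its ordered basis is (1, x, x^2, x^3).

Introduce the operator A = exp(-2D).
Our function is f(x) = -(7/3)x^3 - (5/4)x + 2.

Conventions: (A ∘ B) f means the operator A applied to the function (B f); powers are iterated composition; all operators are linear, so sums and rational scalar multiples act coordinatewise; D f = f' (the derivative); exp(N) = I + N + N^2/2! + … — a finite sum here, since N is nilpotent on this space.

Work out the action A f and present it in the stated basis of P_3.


g(x) = -(7/3)x^3 + 14x^2 - (117/4)x + 139/6

order-1 term: 14x^2 + 5/2
order-2 term: -28x
order-3 term: 56/3
the series for exp(-2D) f terminates at order 3
exp(-2D) f = -(7/3)x^3 + 14x^2 - (117/4)x + 139/6


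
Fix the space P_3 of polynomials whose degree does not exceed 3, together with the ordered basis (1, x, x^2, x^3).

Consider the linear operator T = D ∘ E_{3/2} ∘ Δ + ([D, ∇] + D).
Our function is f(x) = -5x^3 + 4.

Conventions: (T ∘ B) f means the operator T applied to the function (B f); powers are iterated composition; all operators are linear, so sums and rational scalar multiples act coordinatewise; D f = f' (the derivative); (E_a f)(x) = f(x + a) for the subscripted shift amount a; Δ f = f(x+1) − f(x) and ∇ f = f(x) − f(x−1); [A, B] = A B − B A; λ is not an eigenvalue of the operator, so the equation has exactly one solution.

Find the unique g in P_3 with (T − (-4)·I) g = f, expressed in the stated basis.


g(x) = -(5/4)x^3 + (15/16)x^2 + (45/32)x + 503/128

write g with unknown coordinates in the stated basis and equate coefficients in (T − (-4)·I) g = f
solving from the highest basis element down gives g = -(5/4)x^3 + (15/16)x^2 + (45/32)x + 503/128
check: T g = -(15/4)x^2 - (45/8)x - 375/32
so T g − (-4)·g = -5x^3 + 4 = f ✓


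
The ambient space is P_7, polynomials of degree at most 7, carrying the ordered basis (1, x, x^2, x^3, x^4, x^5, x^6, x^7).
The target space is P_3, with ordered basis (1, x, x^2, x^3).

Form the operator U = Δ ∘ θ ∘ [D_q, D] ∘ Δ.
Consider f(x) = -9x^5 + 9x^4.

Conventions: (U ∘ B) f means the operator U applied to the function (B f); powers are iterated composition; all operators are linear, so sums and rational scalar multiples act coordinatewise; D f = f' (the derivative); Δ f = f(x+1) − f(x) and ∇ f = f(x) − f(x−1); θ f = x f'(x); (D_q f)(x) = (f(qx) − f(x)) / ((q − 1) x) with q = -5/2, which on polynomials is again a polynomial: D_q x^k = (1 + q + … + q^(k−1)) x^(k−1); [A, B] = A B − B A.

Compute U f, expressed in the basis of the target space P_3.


Δ f = -45x^4 - 54x^3 - 36x^2 - 9x
D Δ f = -180x^3 - 162x^2 - 72x - 9
D_q D Δ f = -855x^2 + 243x - 72
D_q Δ f = (3915/8)x^3 - (513/2)x^2 + 54x - 9
D D_q Δ f = (11745/8)x^2 - 513x + 54
[D_q, D] Δ f = -(18585/8)x^2 + 756x - 126
θ [D_q, D] Δ f = -(18585/4)x^2 + 756x
Δ θ [D_q, D] Δ f = -(18585/2)x - 15561/4

the image equals g(x) = -(18585/2)x - 15561/4


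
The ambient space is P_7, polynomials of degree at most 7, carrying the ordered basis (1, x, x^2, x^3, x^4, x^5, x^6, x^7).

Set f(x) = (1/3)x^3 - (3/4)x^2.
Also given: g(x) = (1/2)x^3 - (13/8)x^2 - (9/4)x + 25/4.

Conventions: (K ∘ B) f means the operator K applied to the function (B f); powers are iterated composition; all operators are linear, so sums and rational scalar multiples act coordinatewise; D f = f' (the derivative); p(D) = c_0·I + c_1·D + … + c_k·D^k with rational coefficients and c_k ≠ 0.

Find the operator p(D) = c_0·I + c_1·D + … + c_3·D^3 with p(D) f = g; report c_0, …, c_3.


p(D) = (3/2)·I − (1/2)·D − (3/2)·D^2 + 2·D^3, i.e. c_0 = 3/2, c_1 = -1/2, c_2 = -3/2, c_3 = 2

D^0 f = (1/3)x^3 - (3/4)x^2
D^1 f = x^2 - (3/2)x
D^2 f = 2x - 3/2
D^3 f = 2
matching coefficients of g against c_0 f + c_1 Df + … from the top degree down determines the c_i
solution: c_0 = 3/2, c_1 = -1/2, c_2 = -3/2, c_3 = 2


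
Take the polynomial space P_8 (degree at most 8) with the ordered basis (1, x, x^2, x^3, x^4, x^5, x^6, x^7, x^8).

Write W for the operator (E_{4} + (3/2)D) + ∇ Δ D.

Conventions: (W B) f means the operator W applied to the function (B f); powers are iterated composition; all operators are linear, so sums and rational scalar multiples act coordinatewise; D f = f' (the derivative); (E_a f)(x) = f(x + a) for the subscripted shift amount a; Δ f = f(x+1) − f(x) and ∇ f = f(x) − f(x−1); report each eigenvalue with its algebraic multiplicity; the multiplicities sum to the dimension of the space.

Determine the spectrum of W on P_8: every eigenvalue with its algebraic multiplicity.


λ = 1 (multiplicity 9)

image of 1: 1
image of x: x + 11/2
image of x^2: x^2 + 11x + 16
image of x^3: x^3 + (33/2)x^2 + 48x + 70
image of x^4: x^4 + 22x^3 + 96x^2 + 280x + 256
image of x^5: x^5 + (55/2)x^4 + 160x^3 + 700x^2 + 1280x + 1034
image of x^6: x^6 + 33x^5 + 240x^4 + 1400x^3 + 3840x^2 + 6204x + 4096
image of x^7: x^7 + (77/2)x^6 + 336x^5 + 2450x^4 + 8960x^3 + 21714x^2 + 28672x + 16398
image of x^8: x^8 + 44x^7 + 448x^6 + 3920x^5 + 17920x^4 + 57904x^3 + 114688x^2 + 131184x + 65536
the matrix is upper triangular; its diagonal is (1, 1, 1, 1, 1, 1, 1, 1, 1)
for a triangular matrix the eigenvalues are the diagonal entries, with algebraic multiplicity their repetition count


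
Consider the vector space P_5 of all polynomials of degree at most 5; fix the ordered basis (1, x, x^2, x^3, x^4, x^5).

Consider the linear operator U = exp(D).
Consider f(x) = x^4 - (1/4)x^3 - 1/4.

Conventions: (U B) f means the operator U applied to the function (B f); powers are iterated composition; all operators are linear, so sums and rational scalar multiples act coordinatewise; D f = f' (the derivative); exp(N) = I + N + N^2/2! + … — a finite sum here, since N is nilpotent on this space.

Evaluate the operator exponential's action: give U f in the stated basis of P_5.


the result is g(x) = x^4 + (15/4)x^3 + (21/4)x^2 + (13/4)x + 1/2

order-1 term: 4x^3 - (3/4)x^2
order-2 term: 6x^2 - (3/4)x
order-3 term: 4x - 1/4
order-4 term: 1
the series for exp(D) f terminates at order 4
exp(D) f = x^4 + (15/4)x^3 + (21/4)x^2 + (13/4)x + 1/2


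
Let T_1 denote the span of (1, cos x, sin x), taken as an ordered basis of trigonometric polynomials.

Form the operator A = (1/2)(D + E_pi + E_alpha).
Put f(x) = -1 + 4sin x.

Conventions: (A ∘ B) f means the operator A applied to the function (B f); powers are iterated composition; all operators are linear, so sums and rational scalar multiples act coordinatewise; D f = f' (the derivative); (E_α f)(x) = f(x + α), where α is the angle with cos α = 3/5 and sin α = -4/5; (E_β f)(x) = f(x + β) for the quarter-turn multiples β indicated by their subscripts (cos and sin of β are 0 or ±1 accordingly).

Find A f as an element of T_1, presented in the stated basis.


D f = 4cos x
E_pi f = -1 - 4sin x
E_alpha f = -1 - (16/5)cos x + (12/5)sin x
(D + E_pi + E_alpha) f = -2 + (4/5)cos x - (8/5)sin x
((1/2)(D + E_pi + E_alpha)) f = -1 + (2/5)cos x - (4/5)sin x

the image equals g(x) = -1 + (2/5)cos x - (4/5)sin x


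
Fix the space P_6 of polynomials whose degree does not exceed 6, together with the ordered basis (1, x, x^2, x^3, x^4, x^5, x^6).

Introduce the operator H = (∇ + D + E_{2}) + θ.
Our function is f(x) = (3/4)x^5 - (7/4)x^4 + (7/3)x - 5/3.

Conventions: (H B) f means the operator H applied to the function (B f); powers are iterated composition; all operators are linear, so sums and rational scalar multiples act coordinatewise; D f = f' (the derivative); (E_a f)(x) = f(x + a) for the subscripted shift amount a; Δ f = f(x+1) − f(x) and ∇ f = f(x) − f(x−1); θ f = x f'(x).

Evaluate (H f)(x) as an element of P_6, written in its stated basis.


∇ f = (15/4)x^4 - (29/2)x^3 + 18x^2 - (43/4)x + 29/6
D f = (15/4)x^4 - 7x^3 + 7/3
E_{2} f = (3/4)x^5 + (23/4)x^4 + 16x^3 + 18x^2 + (19/3)x - 1
(∇ + D + E_{2}) f = (3/4)x^5 + (53/4)x^4 - (11/2)x^3 + 36x^2 - (53/12)x + 37/6
θ f = (15/4)x^5 - 7x^4 + (7/3)x
((∇ + D + E_{2}) + θ) f = (9/2)x^5 + (25/4)x^4 - (11/2)x^3 + 36x^2 - (25/12)x + 37/6

the image equals g(x) = (9/2)x^5 + (25/4)x^4 - (11/2)x^3 + 36x^2 - (25/12)x + 37/6


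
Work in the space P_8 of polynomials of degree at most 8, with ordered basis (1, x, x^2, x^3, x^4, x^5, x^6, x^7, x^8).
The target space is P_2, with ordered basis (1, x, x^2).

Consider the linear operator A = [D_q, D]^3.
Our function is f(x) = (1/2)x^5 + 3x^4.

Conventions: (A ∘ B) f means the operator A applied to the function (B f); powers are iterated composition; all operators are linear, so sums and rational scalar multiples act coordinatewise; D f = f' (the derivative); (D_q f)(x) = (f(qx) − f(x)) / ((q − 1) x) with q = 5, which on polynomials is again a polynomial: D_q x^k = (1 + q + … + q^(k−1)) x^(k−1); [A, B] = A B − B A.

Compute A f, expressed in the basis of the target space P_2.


D f = (5/2)x^4 + 12x^3
D_q D f = 390x^3 + 372x^2
D_q f = (781/2)x^4 + 468x^3
D D_q f = 1562x^3 + 1404x^2
[D_q, D] f = -1172x^3 - 1032x^2
D [D_q, D] f = -3516x^2 - 2064x
D_q D [D_q, D] f = -21096x - 2064
D_q [D_q, D] f = -36332x^2 - 6192x
D D_q [D_q, D] f = -72664x - 6192
[D_q, D] [D_q, D] f = 51568x + 4128
D [D_q, D] [D_q, D] f = 51568
D_q D [D_q, D] [D_q, D] f = 0
D_q [D_q, D] [D_q, D] f = 51568
D D_q [D_q, D] [D_q, D] f = 0
[D_q, D] [D_q, D] [D_q, D] f = 0

the result is g(x) = 0


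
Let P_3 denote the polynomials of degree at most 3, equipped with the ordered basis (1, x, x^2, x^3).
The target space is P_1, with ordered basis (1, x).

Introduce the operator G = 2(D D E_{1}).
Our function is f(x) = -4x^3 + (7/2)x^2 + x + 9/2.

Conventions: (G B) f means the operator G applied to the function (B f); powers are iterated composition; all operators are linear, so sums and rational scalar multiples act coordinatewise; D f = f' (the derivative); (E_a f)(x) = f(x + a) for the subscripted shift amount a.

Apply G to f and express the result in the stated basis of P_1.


E_{1} f = -4x^3 - (17/2)x^2 - 4x + 5
D E_{1} f = -12x^2 - 17x - 4
D D E_{1} f = -24x - 17
(2(D D E_{1})) f = -48x - 34

the image equals g(x) = -48x - 34


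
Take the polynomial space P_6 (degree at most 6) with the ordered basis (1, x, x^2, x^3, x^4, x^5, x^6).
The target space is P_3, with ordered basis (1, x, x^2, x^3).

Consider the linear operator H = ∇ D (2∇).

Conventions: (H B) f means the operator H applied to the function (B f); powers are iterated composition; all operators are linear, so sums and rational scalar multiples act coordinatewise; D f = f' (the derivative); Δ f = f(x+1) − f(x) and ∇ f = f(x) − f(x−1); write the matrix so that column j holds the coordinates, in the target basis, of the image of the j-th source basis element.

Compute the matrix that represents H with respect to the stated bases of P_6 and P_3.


image of 1: 0
image of x: 0
image of x^2: 0
image of x^3: 12
image of x^4: 48x - 48
image of x^5: 120x^2 - 240x + 140
image of x^6: 240x^3 - 720x^2 + 840x - 360
each image's coordinates form column j of the matrix

the matrix is [[0, 0, 0, 12, -48, 140, -360]; [0, 0, 0, 0, 48, -240, 840]; [0, 0, 0, 0, 0, 120, -720]; [0, 0, 0, 0, 0, 0, 240]] (rows listed top to bottom)


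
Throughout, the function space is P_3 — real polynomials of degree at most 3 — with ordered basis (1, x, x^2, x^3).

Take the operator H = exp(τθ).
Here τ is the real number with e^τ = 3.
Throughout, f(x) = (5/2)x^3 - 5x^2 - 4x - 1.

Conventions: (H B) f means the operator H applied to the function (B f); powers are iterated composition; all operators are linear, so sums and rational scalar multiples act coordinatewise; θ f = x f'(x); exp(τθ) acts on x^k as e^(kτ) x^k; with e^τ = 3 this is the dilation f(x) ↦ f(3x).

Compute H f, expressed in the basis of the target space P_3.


exp(τθ) x^k = e^(kτ) x^k; with e^τ = 3 this sends x^k to 3^k x^k
x ↦ 3 x
x^2 ↦ 9 x^2
x^3 ↦ 27 x^3
applying this coordinatewise to f: exp(τθ) f = (135/2)x^3 - 45x^2 - 12x - 1

the result is g(x) = (135/2)x^3 - 45x^2 - 12x - 1


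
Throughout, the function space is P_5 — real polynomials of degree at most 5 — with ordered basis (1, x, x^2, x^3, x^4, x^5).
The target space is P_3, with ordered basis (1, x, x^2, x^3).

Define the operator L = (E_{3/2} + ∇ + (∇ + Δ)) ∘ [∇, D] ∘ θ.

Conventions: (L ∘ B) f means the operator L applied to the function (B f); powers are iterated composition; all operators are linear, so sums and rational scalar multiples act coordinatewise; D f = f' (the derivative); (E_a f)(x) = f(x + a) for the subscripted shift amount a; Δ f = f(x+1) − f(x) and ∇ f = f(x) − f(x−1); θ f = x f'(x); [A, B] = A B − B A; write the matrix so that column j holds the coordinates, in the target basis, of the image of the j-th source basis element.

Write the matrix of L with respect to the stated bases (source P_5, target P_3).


image of 1: 0
image of x: 0
image of x^2: 0
image of x^3: 0
image of x^4: 0
image of x^5: 0
each image's coordinates form column j of the matrix

the matrix is [[0, 0, 0, 0, 0, 0]; [0, 0, 0, 0, 0, 0]; [0, 0, 0, 0, 0, 0]; [0, 0, 0, 0, 0, 0]] (rows listed top to bottom)


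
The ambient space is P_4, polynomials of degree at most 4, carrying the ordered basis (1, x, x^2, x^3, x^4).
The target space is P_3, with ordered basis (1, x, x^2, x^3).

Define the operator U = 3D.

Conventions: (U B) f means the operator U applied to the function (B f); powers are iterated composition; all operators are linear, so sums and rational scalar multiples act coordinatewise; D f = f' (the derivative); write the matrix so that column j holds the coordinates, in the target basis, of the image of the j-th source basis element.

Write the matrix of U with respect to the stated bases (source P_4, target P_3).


image of 1: 0
image of x: 3
image of x^2: 6x
image of x^3: 9x^2
image of x^4: 12x^3
each image's coordinates form column j of the matrix

the matrix is [[0, 3, 0, 0, 0]; [0, 0, 6, 0, 0]; [0, 0, 0, 9, 0]; [0, 0, 0, 0, 12]] (rows listed top to bottom)


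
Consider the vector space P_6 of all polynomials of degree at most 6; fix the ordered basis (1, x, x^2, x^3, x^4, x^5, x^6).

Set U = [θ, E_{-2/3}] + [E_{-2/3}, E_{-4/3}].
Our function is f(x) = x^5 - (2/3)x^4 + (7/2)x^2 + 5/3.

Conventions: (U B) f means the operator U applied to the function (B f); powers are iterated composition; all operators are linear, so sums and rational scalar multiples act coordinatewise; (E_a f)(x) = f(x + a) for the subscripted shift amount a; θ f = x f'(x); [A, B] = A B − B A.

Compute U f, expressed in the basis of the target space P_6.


the result is g(x) = (10/3)x^4 - (32/3)x^3 + (112/9)x^2 - (134/81)x - 52/27

E_{-2/3} f = x^5 - 4x^4 + (56/9)x^3 - (67/54)x^2 - (26/9)x + 719/243
θ E_{-2/3} f = 5x^5 - 16x^4 + (56/3)x^3 - (67/27)x^2 - (26/9)x
θ f = 5x^5 - (8/3)x^4 + 7x^2
E_{-2/3} θ f = 5x^5 - (58/3)x^4 + (88/3)x^3 - (403/27)x^2 - (100/81)x + 52/27
[θ, E_{-2/3}] f = (10/3)x^4 - (32/3)x^3 + (112/9)x^2 - (134/81)x - 52/27
E_{-4/3} f = x^5 - (22/3)x^4 + (64/3)x^3 - (1475/54)x^2 + (1036/81)x + 127/81
E_{-2/3} E_{-4/3} f = x^5 - (32/3)x^4 + (136/3)x^3 - (185/2)x^2 + (262/3)x - 27
E_{-2/3} f = x^5 - 4x^4 + (56/9)x^3 - (67/54)x^2 - (26/9)x + 719/243
E_{-4/3} E_{-2/3} f = x^5 - (32/3)x^4 + (136/3)x^3 - (185/2)x^2 + (262/3)x - 27
[E_{-2/3}, E_{-4/3}] f = 0
([θ, E_{-2/3}] + [E_{-2/3}, E_{-4/3}]) f = (10/3)x^4 - (32/3)x^3 + (112/9)x^2 - (134/81)x - 52/27


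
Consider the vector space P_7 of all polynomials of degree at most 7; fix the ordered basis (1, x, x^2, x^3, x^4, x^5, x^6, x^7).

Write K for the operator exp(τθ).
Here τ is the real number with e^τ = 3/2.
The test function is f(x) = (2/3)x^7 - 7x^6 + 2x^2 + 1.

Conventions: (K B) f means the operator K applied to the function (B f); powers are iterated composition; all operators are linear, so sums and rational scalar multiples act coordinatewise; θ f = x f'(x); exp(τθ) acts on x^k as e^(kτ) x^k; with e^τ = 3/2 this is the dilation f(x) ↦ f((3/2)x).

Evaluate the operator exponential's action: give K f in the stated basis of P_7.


g(x) = (729/64)x^7 - (5103/64)x^6 + (9/2)x^2 + 1

exp(τθ) x^k = e^(kτ) x^k; with e^τ = 3/2 this sends x^k to (3/2)^k x^k
x^2 ↦ 9/4 x^2
x^6 ↦ 729/64 x^6
x^7 ↦ 2187/128 x^7
applying this coordinatewise to f: exp(τθ) f = (729/64)x^7 - (5103/64)x^6 + (9/2)x^2 + 1


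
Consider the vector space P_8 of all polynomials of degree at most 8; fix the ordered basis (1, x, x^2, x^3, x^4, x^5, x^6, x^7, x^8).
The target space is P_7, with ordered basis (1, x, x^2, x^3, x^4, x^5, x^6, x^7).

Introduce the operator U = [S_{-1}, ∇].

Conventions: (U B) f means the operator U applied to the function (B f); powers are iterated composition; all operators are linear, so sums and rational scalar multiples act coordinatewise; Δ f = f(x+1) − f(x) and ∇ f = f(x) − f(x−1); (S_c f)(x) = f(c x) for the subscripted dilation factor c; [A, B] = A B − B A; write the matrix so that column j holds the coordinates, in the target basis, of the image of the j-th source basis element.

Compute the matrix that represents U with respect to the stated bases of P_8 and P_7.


the matrix is [[0, 2, 0, 2, 0, 2, 0, 2, 0]; [0, 0, -4, 0, -8, 0, -12, 0, -16]; [0, 0, 0, 6, 0, 20, 0, 42, 0]; [0, 0, 0, 0, -8, 0, -40, 0, -112]; [0, 0, 0, 0, 0, 10, 0, 70, 0]; [0, 0, 0, 0, 0, 0, -12, 0, -112]; [0, 0, 0, 0, 0, 0, 0, 14, 0]; [0, 0, 0, 0, 0, 0, 0, 0, -16]] (rows listed top to bottom)

image of 1: 0
image of x: 2
image of x^2: -4x
image of x^3: 6x^2 + 2
image of x^4: -8x^3 - 8x
image of x^5: 10x^4 + 20x^2 + 2
image of x^6: -12x^5 - 40x^3 - 12x
image of x^7: 14x^6 + 70x^4 + 42x^2 + 2
image of x^8: -16x^7 - 112x^5 - 112x^3 - 16x
each image's coordinates form column j of the matrix


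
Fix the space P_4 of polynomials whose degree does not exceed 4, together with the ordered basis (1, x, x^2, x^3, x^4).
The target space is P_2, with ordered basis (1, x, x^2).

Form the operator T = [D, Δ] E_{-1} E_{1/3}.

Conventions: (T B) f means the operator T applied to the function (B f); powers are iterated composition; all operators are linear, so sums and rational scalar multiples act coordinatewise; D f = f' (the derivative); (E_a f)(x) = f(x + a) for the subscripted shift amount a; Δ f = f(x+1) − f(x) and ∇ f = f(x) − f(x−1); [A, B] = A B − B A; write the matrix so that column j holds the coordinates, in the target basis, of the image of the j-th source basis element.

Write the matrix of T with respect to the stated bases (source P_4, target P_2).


the matrix is [[0, 0, 0, 0, 0]; [0, 0, 0, 0, 0]; [0, 0, 0, 0, 0]] (rows listed top to bottom)

image of 1: 0
image of x: 0
image of x^2: 0
image of x^3: 0
image of x^4: 0
each image's coordinates form column j of the matrix


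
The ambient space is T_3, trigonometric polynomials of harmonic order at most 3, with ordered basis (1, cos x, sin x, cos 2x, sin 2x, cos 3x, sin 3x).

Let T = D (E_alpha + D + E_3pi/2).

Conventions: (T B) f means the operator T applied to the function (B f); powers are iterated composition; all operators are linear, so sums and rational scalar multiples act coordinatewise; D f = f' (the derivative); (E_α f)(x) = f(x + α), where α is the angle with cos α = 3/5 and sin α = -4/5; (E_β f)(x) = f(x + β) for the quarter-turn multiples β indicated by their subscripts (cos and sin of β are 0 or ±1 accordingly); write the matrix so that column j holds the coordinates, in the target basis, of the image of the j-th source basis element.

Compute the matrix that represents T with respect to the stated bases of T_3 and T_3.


image of 1: 0
image of cos x: (4/5)cos x - (3/5)sin x
image of sin x: (3/5)cos x + (4/5)sin x
image of cos 2x: -(52/25)cos 2x + (64/25)sin 2x
image of sin 2x: -(64/25)cos 2x - (52/25)sin 2x
image of cos 3x: -(1368/125)cos 3x + (351/125)sin 3x
image of sin 3x: -(351/125)cos 3x - (1368/125)sin 3x
each image's coordinates form column j of the matrix

the matrix is [[0, 0, 0, 0, 0, 0, 0]; [0, 4/5, 3/5, 0, 0, 0, 0]; [0, -3/5, 4/5, 0, 0, 0, 0]; [0, 0, 0, -52/25, -64/25, 0, 0]; [0, 0, 0, 64/25, -52/25, 0, 0]; [0, 0, 0, 0, 0, -1368/125, -351/125]; [0, 0, 0, 0, 0, 351/125, -1368/125]] (rows listed top to bottom)


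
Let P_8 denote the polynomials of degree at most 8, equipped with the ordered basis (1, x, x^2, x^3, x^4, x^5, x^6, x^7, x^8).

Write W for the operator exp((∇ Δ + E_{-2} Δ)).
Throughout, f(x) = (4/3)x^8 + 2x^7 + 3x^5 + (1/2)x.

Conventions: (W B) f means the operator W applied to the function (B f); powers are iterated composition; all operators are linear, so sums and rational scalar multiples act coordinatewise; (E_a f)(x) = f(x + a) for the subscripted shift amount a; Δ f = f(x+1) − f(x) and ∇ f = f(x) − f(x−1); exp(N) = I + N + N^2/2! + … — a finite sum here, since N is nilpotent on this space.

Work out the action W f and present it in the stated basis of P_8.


g(x) = (4/3)x^8 + (38/3)x^7 + 14x^6 + (1129/3)x^5 + (4735/3)x^4 - (3542/3)x^3 + 12078x^2 + (17579/2)x - 45017/6

order-1 term: (32/3)x^7 - (70/3)x^6 + (1442/3)x^5 - (2125/3)x^4 + (4124/3)x^3 - (2296/3)x^2 + (917/3)x + 61/6
order-2 term: (112/3)x^6 - 182x^5 + (8050/3)x^4 - 7880x^3 + (80272/3)x^2 - 32813x + 56371/3
order-3 term: (224/3)x^5 - 490x^4 + (17780/3)x^3 - 19920x^2 + (171062/3)x - 52511
order-4 term: (280/3)x^4 - (2030/3)x^3 + (19460/3)x^2 - (57145/3)x + 31778
order-5 term: (224/3)x^3 - 518x^2 + (10570/3)x - 6297
order-6 term: (112/3)x^2 - 210x + 2282/3
order-7 term: (32/3)x - 106/3
order-8 term: 4/3
the series for exp((∇ Δ + E_{-2} Δ)) f terminates at order 8
exp((∇ Δ + E_{-2} Δ)) f = (4/3)x^8 + (38/3)x^7 + 14x^6 + (1129/3)x^5 + (4735/3)x^4 - (3542/3)x^3 + 12078x^2 + (17579/2)x - 45017/6


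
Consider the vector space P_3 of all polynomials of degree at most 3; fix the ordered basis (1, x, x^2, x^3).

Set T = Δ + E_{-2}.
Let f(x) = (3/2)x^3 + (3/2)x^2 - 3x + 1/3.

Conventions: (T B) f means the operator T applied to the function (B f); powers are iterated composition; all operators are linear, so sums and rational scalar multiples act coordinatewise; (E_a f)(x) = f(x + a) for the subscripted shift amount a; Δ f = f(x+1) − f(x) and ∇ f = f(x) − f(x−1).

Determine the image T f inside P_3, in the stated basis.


g(x) = (3/2)x^3 - 3x^2 + (33/2)x + 1/3

Δ f = (9/2)x^2 + (15/2)x
E_{-2} f = (3/2)x^3 - (15/2)x^2 + 9x + 1/3
(Δ + E_{-2}) f = (3/2)x^3 - 3x^2 + (33/2)x + 1/3


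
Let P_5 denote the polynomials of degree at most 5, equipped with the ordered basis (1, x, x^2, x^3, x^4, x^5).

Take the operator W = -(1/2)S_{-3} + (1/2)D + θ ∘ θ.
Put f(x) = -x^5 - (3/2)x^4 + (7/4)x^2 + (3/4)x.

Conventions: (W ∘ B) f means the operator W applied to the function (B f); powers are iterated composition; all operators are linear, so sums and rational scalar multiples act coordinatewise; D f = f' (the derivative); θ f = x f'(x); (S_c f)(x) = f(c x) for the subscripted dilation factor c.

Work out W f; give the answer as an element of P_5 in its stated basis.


S_{-3} f = 243x^5 - (243/2)x^4 + (63/4)x^2 - (9/4)x
(-(1/2)S_{-3}) f = -(243/2)x^5 + (243/4)x^4 - (63/8)x^2 + (9/8)x
D f = -5x^4 - 6x^3 + (7/2)x + 3/4
((1/2)D) f = -(5/2)x^4 - 3x^3 + (7/4)x + 3/8
θ f = -5x^5 - 6x^4 + (7/2)x^2 + (3/4)x
θ θ f = -25x^5 - 24x^4 + 7x^2 + (3/4)x
(-(1/2)S_{-3} + (1/2)D + θ ∘ θ) f = -(293/2)x^5 + (137/4)x^4 - 3x^3 - (7/8)x^2 + (29/8)x + 3/8

the image equals g(x) = -(293/2)x^5 + (137/4)x^4 - 3x^3 - (7/8)x^2 + (29/8)x + 3/8
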